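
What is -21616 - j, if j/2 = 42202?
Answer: -106020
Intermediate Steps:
j = 84404 (j = 2*42202 = 84404)
-21616 - j = -21616 - 1*84404 = -21616 - 84404 = -106020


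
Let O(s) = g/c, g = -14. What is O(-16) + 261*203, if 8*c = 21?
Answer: 158933/3 ≈ 52978.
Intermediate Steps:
c = 21/8 (c = (⅛)*21 = 21/8 ≈ 2.6250)
O(s) = -16/3 (O(s) = -14/21/8 = -14*8/21 = -16/3)
O(-16) + 261*203 = -16/3 + 261*203 = -16/3 + 52983 = 158933/3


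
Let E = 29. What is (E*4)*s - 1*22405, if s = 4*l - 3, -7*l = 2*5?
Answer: -163911/7 ≈ -23416.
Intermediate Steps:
l = -10/7 (l = -2*5/7 = -⅐*10 = -10/7 ≈ -1.4286)
s = -61/7 (s = 4*(-10/7) - 3 = -40/7 - 3 = -61/7 ≈ -8.7143)
(E*4)*s - 1*22405 = (29*4)*(-61/7) - 1*22405 = 116*(-61/7) - 22405 = -7076/7 - 22405 = -163911/7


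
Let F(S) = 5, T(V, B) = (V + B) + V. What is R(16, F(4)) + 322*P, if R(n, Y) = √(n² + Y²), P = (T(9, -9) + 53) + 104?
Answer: 53452 + √281 ≈ 53469.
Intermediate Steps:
T(V, B) = B + 2*V (T(V, B) = (B + V) + V = B + 2*V)
P = 166 (P = ((-9 + 2*9) + 53) + 104 = ((-9 + 18) + 53) + 104 = (9 + 53) + 104 = 62 + 104 = 166)
R(n, Y) = √(Y² + n²)
R(16, F(4)) + 322*P = √(5² + 16²) + 322*166 = √(25 + 256) + 53452 = √281 + 53452 = 53452 + √281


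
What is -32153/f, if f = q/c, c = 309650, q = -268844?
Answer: 4978088225/134422 ≈ 37033.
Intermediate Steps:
f = -134422/154825 (f = -268844/309650 = -268844*1/309650 = -134422/154825 ≈ -0.86822)
-32153/f = -32153/(-134422/154825) = -32153*(-154825/134422) = 4978088225/134422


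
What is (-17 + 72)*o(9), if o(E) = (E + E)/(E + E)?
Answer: 55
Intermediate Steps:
o(E) = 1 (o(E) = (2*E)/((2*E)) = (2*E)*(1/(2*E)) = 1)
(-17 + 72)*o(9) = (-17 + 72)*1 = 55*1 = 55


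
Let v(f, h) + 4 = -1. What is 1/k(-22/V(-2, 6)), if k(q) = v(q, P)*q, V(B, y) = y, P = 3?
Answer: 3/55 ≈ 0.054545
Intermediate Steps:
v(f, h) = -5 (v(f, h) = -4 - 1 = -5)
k(q) = -5*q
1/k(-22/V(-2, 6)) = 1/(-(-110)/6) = 1/(-5*(-11/3)) = 1/(55/3) = 3/55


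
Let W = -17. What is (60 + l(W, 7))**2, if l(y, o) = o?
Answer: 4489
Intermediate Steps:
(60 + l(W, 7))**2 = (60 + 7)**2 = 67**2 = 4489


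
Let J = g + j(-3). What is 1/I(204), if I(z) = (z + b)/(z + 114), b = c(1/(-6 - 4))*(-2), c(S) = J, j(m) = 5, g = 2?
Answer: 159/95 ≈ 1.6737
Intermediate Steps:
J = 7 (J = 2 + 5 = 7)
c(S) = 7
b = -14 (b = 7*(-2) = -14)
I(z) = (-14 + z)/(114 + z) (I(z) = (z - 14)/(z + 114) = (-14 + z)/(114 + z))
1/I(204) = 1/((-14 + 204)/(114 + 204)) = 1/(190/318) = 1/((1/318)*190) = 1/(95/159) = 159/95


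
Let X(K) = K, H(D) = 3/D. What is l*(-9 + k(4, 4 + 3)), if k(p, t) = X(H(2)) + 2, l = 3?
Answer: -33/2 ≈ -16.500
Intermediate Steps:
k(p, t) = 7/2 (k(p, t) = 3/2 + 2 = 7/2)
l*(-9 + k(4, 4 + 3)) = 3*(-9 + 7/2) = 3*(-11/2) = -33/2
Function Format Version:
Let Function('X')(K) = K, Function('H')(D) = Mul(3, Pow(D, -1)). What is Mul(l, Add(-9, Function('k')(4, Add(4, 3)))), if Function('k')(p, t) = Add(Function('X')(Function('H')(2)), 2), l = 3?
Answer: Rational(-33, 2) ≈ -16.500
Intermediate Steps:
Function('k')(p, t) = Rational(7, 2) (Function('k')(p, t) = Add(Mul(3, Pow(2, -1)), 2) = Add(Mul(3, Rational(1, 2)), 2) = Add(Rational(3, 2), 2) = Rational(7, 2))
Mul(l, Add(-9, Function('k')(4, Add(4, 3)))) = Mul(3, Add(-9, Rational(7, 2))) = Mul(3, Rational(-11, 2)) = Rational(-33, 2)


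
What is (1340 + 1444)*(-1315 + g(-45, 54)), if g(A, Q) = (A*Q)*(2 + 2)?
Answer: -30721440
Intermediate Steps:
g(A, Q) = 4*A*Q (g(A, Q) = (A*Q)*4 = 4*A*Q)
(1340 + 1444)*(-1315 + g(-45, 54)) = (1340 + 1444)*(-1315 + 4*(-45)*54) = 2784*(-1315 - 9720) = 2784*(-11035) = -30721440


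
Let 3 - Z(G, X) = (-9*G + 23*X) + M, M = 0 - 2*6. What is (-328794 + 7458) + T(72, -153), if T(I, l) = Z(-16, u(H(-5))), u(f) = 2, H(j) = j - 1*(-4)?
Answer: -321511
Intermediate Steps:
M = -12 (M = 0 - 12 = -12)
H(j) = 4 + j (H(j) = j + 4 = 4 + j)
Z(G, X) = 15 - 23*X + 9*G (Z(G, X) = 3 - ((-9*G + 23*X) - 12) = 3 - (-12 - 9*G + 23*X) = 3 + (12 - 23*X + 9*G) = 15 - 23*X + 9*G)
T(I, l) = -175 (T(I, l) = 15 - 23*2 + 9*(-16) = 15 - 46 - 144 = -175)
(-328794 + 7458) + T(72, -153) = (-328794 + 7458) - 175 = -321336 - 175 = -321511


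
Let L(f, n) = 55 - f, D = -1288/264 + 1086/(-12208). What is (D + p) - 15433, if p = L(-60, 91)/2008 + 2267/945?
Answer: -8779620327179/568793610 ≈ -15436.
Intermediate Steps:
D = -1000663/201432 (D = -1288*1/264 + 1086*(-1/12208) = -161/33 - 543/6104 = -1000663/201432 ≈ -4.9677)
p = 4660811/1897560 (p = (55 - 1*(-60))/2008 + 2267/945 = (55 + 60)*(1/2008) + 2267*(1/945) = 115*(1/2008) + 2267/945 = 115/2008 + 2267/945 = 4660811/1897560 ≈ 2.4562)
(D + p) - 15433 = (-1000663/201432 + 4660811/1897560) - 15433 = -1428544049/568793610 - 15433 = -8779620327179/568793610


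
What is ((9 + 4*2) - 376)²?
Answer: 128881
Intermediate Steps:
((9 + 4*2) - 376)² = ((9 + 8) - 376)² = (17 - 376)² = (-359)² = 128881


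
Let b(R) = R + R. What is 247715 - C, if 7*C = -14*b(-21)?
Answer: 247631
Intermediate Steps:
b(R) = 2*R
C = 84 (C = (-28*(-21))/7 = (-14*(-42))/7 = (⅐)*588 = 84)
247715 - C = 247715 - 1*84 = 247715 - 84 = 247631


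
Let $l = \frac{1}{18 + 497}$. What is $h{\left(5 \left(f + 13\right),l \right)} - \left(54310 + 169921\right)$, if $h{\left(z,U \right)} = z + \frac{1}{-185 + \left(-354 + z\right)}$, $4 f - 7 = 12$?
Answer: $- \frac{1614720785}{7204} \approx -2.2414 \cdot 10^{5}$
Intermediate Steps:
$f = \frac{19}{4}$ ($f = \frac{7}{4} + \frac{1}{4} \cdot 12 = \frac{7}{4} + 3 = \frac{19}{4} \approx 4.75$)
$l = \frac{1}{515} \approx 0.0019417$
$h{\left(z,U \right)} = z + \frac{1}{-539 + z}$
$h{\left(5 \left(f + 13\right),l \right)} - \left(54310 + 169921\right) = \frac{1 + \left(5 \left(\frac{19}{4} + 13\right)\right)^{2} - 539 \cdot 5 \left(\frac{19}{4} + 13\right)}{-539 + 5 \left(\frac{19}{4} + 13\right)} - \left(54310 + 169921\right) = \frac{1 + \left(5 \cdot \frac{71}{4}\right)^{2} - 539 \cdot 5 \cdot \frac{71}{4}}{-539 + 5 \cdot \frac{71}{4}} - 224231 = \frac{1 + \left(\frac{355}{4}\right)^{2} - \frac{191345}{4}}{-539 + \frac{355}{4}} - 224231 = \frac{1 + \frac{126025}{16} - \frac{191345}{4}}{- \frac{1801}{4}} - 224231 = \left(- \frac{4}{1801}\right) \left(- \frac{639339}{16}\right) - 224231 = \frac{639339}{7204} - 224231 = - \frac{1614720785}{7204}$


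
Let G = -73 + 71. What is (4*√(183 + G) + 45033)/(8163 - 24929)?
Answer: -45033/16766 - 2*√181/8383 ≈ -2.6892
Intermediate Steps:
G = -2
(4*√(183 + G) + 45033)/(8163 - 24929) = (4*√(183 - 2) + 45033)/(8163 - 24929) = (4*√181 + 45033)/(-16766) = (45033 + 4*√181)*(-1/16766) = -45033/16766 - 2*√181/8383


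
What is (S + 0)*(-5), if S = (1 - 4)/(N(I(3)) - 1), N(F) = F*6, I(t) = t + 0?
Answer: 15/17 ≈ 0.88235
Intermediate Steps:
I(t) = t
N(F) = 6*F
S = -3/17 (S = (1 - 4)/(6*3 - 1) = -3/(18 - 1) = -3/17 ≈ -0.17647)
(S + 0)*(-5) = (-3/17 + 0)*(-5) = -3/17*(-5) = 15/17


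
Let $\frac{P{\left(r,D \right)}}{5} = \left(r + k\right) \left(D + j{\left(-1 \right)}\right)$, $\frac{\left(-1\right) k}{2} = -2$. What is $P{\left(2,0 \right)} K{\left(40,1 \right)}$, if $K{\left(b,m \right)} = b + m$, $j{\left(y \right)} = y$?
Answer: $-1230$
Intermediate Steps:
$k = 4$ ($k = \left(-2\right) \left(-2\right) = 4$)
$P{\left(r,D \right)} = 5 \left(-1 + D\right) \left(4 + r\right)$ ($P{\left(r,D \right)} = 5 \left(r + 4\right) \left(D - 1\right) = 5 \left(4 + r\right) \left(-1 + D\right) = 5 \left(-1 + D\right) \left(4 + r\right)$)
$P{\left(2,0 \right)} K{\left(40,1 \right)} = \left(-20 - 10 + 20 \cdot 0 + 5 \cdot 0 \cdot 2\right) \left(40 + 1\right) = \left(-20 - 10 + 0 + 0\right) 41 = \left(-30\right) 41 = -1230$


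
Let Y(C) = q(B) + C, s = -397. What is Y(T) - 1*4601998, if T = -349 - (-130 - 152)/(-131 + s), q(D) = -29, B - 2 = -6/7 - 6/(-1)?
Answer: -405009135/88 ≈ -4.6024e+6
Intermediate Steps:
B = 50/7 (B = 2 + (-6/7 - 6/(-1)) = 2 + (-6*1/7 - 6*(-1)) = 2 + (-6/7 + 6) = 2 + 36/7 = 50/7 ≈ 7.1429)
T = -30759/88 (T = -349 - (-130 - 152)/(-131 - 397) = -349 - (-282)/(-528) = -349 - (-282)*(-1)/528 = -349 - 1*47/88 = -349 - 47/88 = -30759/88 ≈ -349.53)
Y(C) = -29 + C
Y(T) - 1*4601998 = (-29 - 30759/88) - 1*4601998 = -33311/88 - 4601998 = -405009135/88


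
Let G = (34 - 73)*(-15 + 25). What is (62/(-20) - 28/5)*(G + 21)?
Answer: 32103/10 ≈ 3210.3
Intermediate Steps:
G = -390 (G = -39*10 = -390)
(62/(-20) - 28/5)*(G + 21) = (62/(-20) - 28/5)*(-390 + 21) = (62*(-1/20) - 28*⅕)*(-369) = (-31/10 - 28/5)*(-369) = -87/10*(-369) = 32103/10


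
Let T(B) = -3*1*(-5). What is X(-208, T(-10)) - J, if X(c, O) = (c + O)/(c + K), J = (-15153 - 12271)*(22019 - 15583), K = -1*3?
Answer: 37241682497/211 ≈ 1.7650e+8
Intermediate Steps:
K = -3
J = -176500864 (J = -27424*6436 = -176500864)
T(B) = 15 (T(B) = -3*(-5) = 15)
X(c, O) = (O + c)/(-3 + c) (X(c, O) = (c + O)/(c - 3) = (O + c)/(-3 + c))
X(-208, T(-10)) - J = (15 - 208)/(-3 - 208) - 1*(-176500864) = -193/(-211) + 176500864 = -1/211*(-193) + 176500864 = 193/211 + 176500864 = 37241682497/211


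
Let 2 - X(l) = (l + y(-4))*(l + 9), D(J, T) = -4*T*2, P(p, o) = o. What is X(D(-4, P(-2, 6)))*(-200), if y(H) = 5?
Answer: 335000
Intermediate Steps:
D(J, T) = -8*T
X(l) = 2 - (5 + l)*(9 + l) (X(l) = 2 - (l + 5)*(l + 9) = 2 - (5 + l)*(9 + l))
X(D(-4, P(-2, 6)))*(-200) = (-43 - (-8*6)² - (-112)*6)*(-200) = (-43 - 1*(-48)² - 14*(-48))*(-200) = (-43 - 1*2304 + 672)*(-200) = (-43 - 2304 + 672)*(-200) = -1675*(-200) = 335000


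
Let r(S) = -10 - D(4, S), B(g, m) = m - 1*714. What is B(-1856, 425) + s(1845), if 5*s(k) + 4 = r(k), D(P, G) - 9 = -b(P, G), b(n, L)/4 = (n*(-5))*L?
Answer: -149068/5 ≈ -29814.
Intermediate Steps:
b(n, L) = -20*L*n (b(n, L) = 4*((n*(-5))*L) = 4*((-5*n)*L) = 4*(-5*L*n) = -20*L*n)
D(P, G) = 9 + 20*G*P (D(P, G) = 9 - (-20)*G*P = 9 + 20*G*P)
B(g, m) = -714 + m (B(g, m) = m - 714 = -714 + m)
r(S) = -19 - 80*S (r(S) = -10 - (9 + 20*S*4) = -10 - (9 + 80*S) = -10 + (-9 - 80*S) = -19 - 80*S)
s(k) = -23/5 - 16*k (s(k) = -4/5 + (-19 - 80*k)/5 = -4/5 + (-19/5 - 16*k) = -23/5 - 16*k)
B(-1856, 425) + s(1845) = (-714 + 425) + (-23/5 - 16*1845) = -289 + (-23/5 - 29520) = -289 - 147623/5 = -149068/5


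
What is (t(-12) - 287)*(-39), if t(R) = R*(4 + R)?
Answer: 7449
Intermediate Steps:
(t(-12) - 287)*(-39) = (-12*(4 - 12) - 287)*(-39) = (-12*(-8) - 287)*(-39) = (96 - 287)*(-39) = -191*(-39) = 7449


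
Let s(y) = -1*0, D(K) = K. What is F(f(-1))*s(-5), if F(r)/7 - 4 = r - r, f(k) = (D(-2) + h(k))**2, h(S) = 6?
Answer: 0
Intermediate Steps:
s(y) = 0
f(k) = 16 (f(k) = (-2 + 6)**2 = 4**2 = 16)
F(r) = 28 (F(r) = 28 + 7*(r - r) = 28 + 7*0 = 28 + 0 = 28)
F(f(-1))*s(-5) = 28*0 = 0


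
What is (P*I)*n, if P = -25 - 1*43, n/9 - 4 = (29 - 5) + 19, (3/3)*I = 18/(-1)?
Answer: 517752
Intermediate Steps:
I = -18 (I = 18/(-1) = 18*(-1) = -18)
n = 423 (n = 36 + 9*((29 - 5) + 19) = 36 + 9*(24 + 19) = 36 + 9*43 = 36 + 387 = 423)
P = -68 (P = -25 - 43 = -68)
(P*I)*n = -68*(-18)*423 = 1224*423 = 517752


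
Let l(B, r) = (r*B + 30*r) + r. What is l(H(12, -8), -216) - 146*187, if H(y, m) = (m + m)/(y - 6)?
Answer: -33422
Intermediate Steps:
H(y, m) = 2*m/(-6 + y) (H(y, m) = (2*m)/(-6 + y) = 2*m/(-6 + y))
l(B, r) = 31*r + B*r (l(B, r) = (B*r + 30*r) + r = (30*r + B*r) + r = 31*r + B*r)
l(H(12, -8), -216) - 146*187 = -216*(31 + 2*(-8)/(-6 + 12)) - 146*187 = -216*(31 + 2*(-8)/6) - 27302 = -216*(31 + 2*(-8)*(1/6)) - 27302 = -216*(31 - 8/3) - 27302 = -216*85/3 - 27302 = -6120 - 27302 = -33422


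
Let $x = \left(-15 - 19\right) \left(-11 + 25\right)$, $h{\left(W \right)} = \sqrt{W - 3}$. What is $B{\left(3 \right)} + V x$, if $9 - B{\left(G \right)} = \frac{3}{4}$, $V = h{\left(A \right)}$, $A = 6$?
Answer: $\frac{33}{4} - 476 \sqrt{3} \approx -816.21$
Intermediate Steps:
$h{\left(W \right)} = \sqrt{-3 + W}$
$V = \sqrt{3}$ ($V = \sqrt{-3 + 6} = \sqrt{3} \approx 1.732$)
$B{\left(G \right)} = \frac{33}{4}$ ($B{\left(G \right)} = 9 - \frac{3}{4} = \frac{33}{4}$)
$x = -476$ ($x = \left(-34\right) 14 = -476$)
$B{\left(3 \right)} + V x = \frac{33}{4} + \sqrt{3} \left(-476\right) = \frac{33}{4} - 476 \sqrt{3}$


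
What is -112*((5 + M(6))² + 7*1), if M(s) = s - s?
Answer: -3584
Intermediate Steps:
M(s) = 0
-112*((5 + M(6))² + 7*1) = -112*((5 + 0)² + 7*1) = -112*(5² + 7) = -112*(25 + 7) = -112*32 = -3584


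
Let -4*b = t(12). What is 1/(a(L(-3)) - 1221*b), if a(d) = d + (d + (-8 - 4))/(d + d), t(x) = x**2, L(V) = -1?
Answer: 2/87923 ≈ 2.2747e-5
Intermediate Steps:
b = -36 (b = -1/4*12**2 = -1/4*144 = -36)
a(d) = d + (-12 + d)/(2*d) (a(d) = d + (d - 12)/((2*d)) = d + (-12 + d)*(1/(2*d)) = d + (-12 + d)/(2*d))
1/(a(L(-3)) - 1221*b) = 1/((1/2 - 1 - 6/(-1)) - 1221*(-36)) = 1/((1/2 - 1 - 6*(-1)) + 43956) = 1/((1/2 - 1 + 6) + 43956) = 1/(11/2 + 43956) = 1/(87923/2) = 2/87923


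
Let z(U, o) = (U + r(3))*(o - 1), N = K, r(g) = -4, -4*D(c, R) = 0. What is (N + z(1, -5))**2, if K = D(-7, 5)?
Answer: 324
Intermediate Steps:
D(c, R) = 0 (D(c, R) = -1/4*0 = 0)
K = 0
N = 0
z(U, o) = (-1 + o)*(-4 + U) (z(U, o) = (U - 4)*(o - 1) = (-4 + U)*(-1 + o) = (-1 + o)*(-4 + U))
(N + z(1, -5))**2 = (0 + (4 - 1*1 - 4*(-5) + 1*(-5)))**2 = (0 + (4 - 1 + 20 - 5))**2 = (0 + 18)**2 = 18**2 = 324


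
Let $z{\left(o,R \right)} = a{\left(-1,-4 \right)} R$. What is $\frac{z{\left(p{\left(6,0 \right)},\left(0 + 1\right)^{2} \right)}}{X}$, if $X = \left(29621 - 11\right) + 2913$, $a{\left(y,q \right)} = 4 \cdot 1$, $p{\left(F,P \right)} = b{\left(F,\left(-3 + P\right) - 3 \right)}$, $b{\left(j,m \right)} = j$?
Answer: $\frac{4}{32523} \approx 0.00012299$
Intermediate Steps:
$p{\left(F,P \right)} = F$
$a{\left(y,q \right)} = 4$
$X = 32523$ ($X = 29610 + 2913 = 32523$)
$z{\left(o,R \right)} = 4 R$
$\frac{z{\left(p{\left(6,0 \right)},\left(0 + 1\right)^{2} \right)}}{X} = \frac{4 \left(0 + 1\right)^{2}}{32523} = 4 \cdot 1^{2} \cdot \frac{1}{32523} = 4 \cdot 1 \cdot \frac{1}{32523} = 4 \cdot \frac{1}{32523} = \frac{4}{32523}$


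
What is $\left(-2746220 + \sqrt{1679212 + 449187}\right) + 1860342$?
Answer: $-885878 + \sqrt{2128399} \approx -8.8442 \cdot 10^{5}$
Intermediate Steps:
$\left(-2746220 + \sqrt{1679212 + 449187}\right) + 1860342 = \left(-2746220 + \sqrt{2128399}\right) + 1860342 = -885878 + \sqrt{2128399}$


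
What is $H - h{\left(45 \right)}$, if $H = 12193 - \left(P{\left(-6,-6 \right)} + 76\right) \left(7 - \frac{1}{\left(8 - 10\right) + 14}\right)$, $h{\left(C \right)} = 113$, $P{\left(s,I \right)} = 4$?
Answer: $\frac{34580}{3} \approx 11527.0$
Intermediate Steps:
$H = \frac{34919}{3}$ ($H = 12193 - \left(4 + 76\right) \left(7 - \frac{1}{\left(8 - 10\right) + 14}\right) = 12193 - 80 \left(7 - \frac{1}{\left(8 - 10\right) + 14}\right) = 12193 - 80 \left(7 - \frac{1}{-2 + 14}\right) = 12193 - 80 \left(7 - \frac{1}{12}\right) = 12193 - 80 \cdot \frac{83}{12} = 12193 - \frac{1660}{3} = \frac{34919}{3} \approx 11640.0$)
$H - h{\left(45 \right)} = \frac{34919}{3} - 113 = \frac{34580}{3}$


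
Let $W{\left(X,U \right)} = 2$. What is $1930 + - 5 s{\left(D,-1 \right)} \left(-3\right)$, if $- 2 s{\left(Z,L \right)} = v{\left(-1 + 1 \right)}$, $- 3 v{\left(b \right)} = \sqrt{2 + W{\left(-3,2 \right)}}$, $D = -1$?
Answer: $1935$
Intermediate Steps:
$v{\left(b \right)} = - \frac{2}{3}$ ($v{\left(b \right)} = - \frac{\sqrt{2 + 2}}{3} = - \frac{\sqrt{4}}{3} = \left(- \frac{1}{3}\right) 2 = - \frac{2}{3}$)
$s{\left(Z,L \right)} = \frac{1}{3}$ ($s{\left(Z,L \right)} = \left(- \frac{1}{2}\right) \left(- \frac{2}{3}\right) = \frac{1}{3}$)
$1930 + - 5 s{\left(D,-1 \right)} \left(-3\right) = 1930 + \left(-5\right) \frac{1}{3} \left(-3\right) = 1930 - -5 = 1930 + 5 = 1935$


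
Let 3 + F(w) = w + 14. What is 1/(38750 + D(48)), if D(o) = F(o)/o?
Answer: 48/1860059 ≈ 2.5806e-5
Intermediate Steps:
F(w) = 11 + w (F(w) = -3 + (w + 14) = -3 + (14 + w) = 11 + w)
D(o) = (11 + o)/o
1/(38750 + D(48)) = 1/(38750 + (11 + 48)/48) = 1/(38750 + (1/48)*59) = 1/(38750 + 59/48) = 1/(1860059/48) = 48/1860059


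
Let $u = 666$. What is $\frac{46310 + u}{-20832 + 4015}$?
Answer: $- \frac{46976}{16817} \approx -2.7934$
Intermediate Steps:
$\frac{46310 + u}{-20832 + 4015} = \frac{46310 + 666}{-20832 + 4015} = \frac{46976}{-16817} = 46976 \left(- \frac{1}{16817}\right) = - \frac{46976}{16817}$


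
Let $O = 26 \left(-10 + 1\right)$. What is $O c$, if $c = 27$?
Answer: $-6318$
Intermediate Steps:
$O = -234$ ($O = 26 \left(-9\right) = -234$)
$O c = \left(-234\right) 27 = -6318$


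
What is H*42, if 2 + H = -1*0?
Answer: -84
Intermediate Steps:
H = -2 (H = -2 - 1*0 = -2 + 0 = -2)
H*42 = -2*42 = -84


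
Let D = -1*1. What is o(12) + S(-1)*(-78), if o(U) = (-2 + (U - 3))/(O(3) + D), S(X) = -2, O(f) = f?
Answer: 319/2 ≈ 159.50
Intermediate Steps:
D = -1
o(U) = -5/2 + U/2 (o(U) = (-2 + (U - 3))/(3 - 1) = (-2 + (-3 + U))/2 = (-5 + U)*(1/2) = -5/2 + U/2)
o(12) + S(-1)*(-78) = (-5/2 + (1/2)*12) - 2*(-78) = (-5/2 + 6) + 156 = 7/2 + 156 = 319/2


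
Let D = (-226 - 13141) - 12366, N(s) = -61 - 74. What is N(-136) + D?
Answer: -25868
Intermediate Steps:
N(s) = -135
D = -25733 (D = -13367 - 12366 = -25733)
N(-136) + D = -135 - 25733 = -25868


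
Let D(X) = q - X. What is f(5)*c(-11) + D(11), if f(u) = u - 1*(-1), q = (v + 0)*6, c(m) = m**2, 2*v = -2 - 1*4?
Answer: 697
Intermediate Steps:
v = -3 (v = (-2 - 1*4)/2 = (-2 - 4)/2 = (1/2)*(-6) = -3)
q = -18 (q = (-3 + 0)*6 = -3*6 = -18)
f(u) = 1 + u (f(u) = u + 1 = 1 + u)
D(X) = -18 - X
f(5)*c(-11) + D(11) = (1 + 5)*(-11)**2 + (-18 - 1*11) = 6*121 + (-18 - 11) = 726 - 29 = 697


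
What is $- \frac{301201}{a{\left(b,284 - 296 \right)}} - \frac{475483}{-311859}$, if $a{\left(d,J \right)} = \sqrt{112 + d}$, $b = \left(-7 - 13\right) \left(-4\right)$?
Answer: $\frac{475483}{311859} - \frac{301201 \sqrt{3}}{24} \approx -21736.0$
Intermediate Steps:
$b = 80$ ($b = \left(-20\right) \left(-4\right) = 80$)
$- \frac{301201}{a{\left(b,284 - 296 \right)}} - \frac{475483}{-311859} = - \frac{301201}{\sqrt{112 + 80}} - \frac{475483}{-311859} = - \frac{301201}{\sqrt{192}} - - \frac{475483}{311859} = - \frac{301201}{8 \sqrt{3}} + \frac{475483}{311859} = - 301201 \frac{\sqrt{3}}{24} + \frac{475483}{311859} = - \frac{301201 \sqrt{3}}{24} + \frac{475483}{311859} = \frac{475483}{311859} - \frac{301201 \sqrt{3}}{24}$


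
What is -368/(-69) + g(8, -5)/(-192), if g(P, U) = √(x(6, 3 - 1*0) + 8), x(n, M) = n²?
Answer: 16/3 - √11/96 ≈ 5.2988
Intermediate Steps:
g(P, U) = 2*√11 (g(P, U) = √(6² + 8) = √(36 + 8) = √44 = 2*√11)
-368/(-69) + g(8, -5)/(-192) = -368/(-69) + (2*√11)/(-192) = -368*(-1/69) + (2*√11)*(-1/192) = 16/3 - √11/96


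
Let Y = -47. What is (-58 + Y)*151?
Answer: -15855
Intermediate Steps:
(-58 + Y)*151 = (-58 - 47)*151 = -105*151 = -15855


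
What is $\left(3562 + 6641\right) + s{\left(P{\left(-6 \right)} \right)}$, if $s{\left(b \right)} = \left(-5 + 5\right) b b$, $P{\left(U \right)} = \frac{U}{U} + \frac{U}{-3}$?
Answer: $10203$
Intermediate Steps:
$P{\left(U \right)} = 1 - \frac{U}{3}$ ($P{\left(U \right)} = 1 + U \left(- \frac{1}{3}\right) = 1 - \frac{U}{3}$)
$s{\left(b \right)} = 0$ ($s{\left(b \right)} = 0 b b = 0 b = 0$)
$\left(3562 + 6641\right) + s{\left(P{\left(-6 \right)} \right)} = \left(3562 + 6641\right) + 0 = 10203 + 0 = 10203$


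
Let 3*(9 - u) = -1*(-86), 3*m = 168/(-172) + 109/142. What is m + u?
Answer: -361531/18318 ≈ -19.736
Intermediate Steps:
m = -1277/18318 (m = (168/(-172) + 109/142)/3 = (168*(-1/172) + 109*(1/142))/3 = (-42/43 + 109/142)/3 = (1/3)*(-1277/6106) = -1277/18318 ≈ -0.069713)
u = -59/3 (u = 9 - (-1)*(-86)/3 = 9 - 1/3*86 = 9 - 86/3 = -59/3 ≈ -19.667)
m + u = -1277/18318 - 59/3 = -361531/18318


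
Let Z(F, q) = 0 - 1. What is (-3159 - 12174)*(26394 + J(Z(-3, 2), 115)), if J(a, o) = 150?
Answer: -406999152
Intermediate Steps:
Z(F, q) = -1
(-3159 - 12174)*(26394 + J(Z(-3, 2), 115)) = (-3159 - 12174)*(26394 + 150) = -15333*26544 = -406999152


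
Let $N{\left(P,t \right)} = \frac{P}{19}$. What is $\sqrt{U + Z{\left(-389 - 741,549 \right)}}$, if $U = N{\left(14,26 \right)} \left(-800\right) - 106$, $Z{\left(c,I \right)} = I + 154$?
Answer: $\frac{\sqrt{2717}}{19} \approx 2.7434$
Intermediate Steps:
$N{\left(P,t \right)} = \frac{P}{19}$ ($N{\left(P,t \right)} = P \frac{1}{19} = \frac{P}{19}$)
$Z{\left(c,I \right)} = 154 + I$
$U = - \frac{13214}{19}$ ($U = \frac{1}{19} \cdot 14 \left(-800\right) - 106 = \frac{14}{19} \left(-800\right) - 106 = - \frac{11200}{19} - 106 = - \frac{13214}{19} \approx -695.47$)
$\sqrt{U + Z{\left(-389 - 741,549 \right)}} = \sqrt{- \frac{13214}{19} + \left(154 + 549\right)} = \sqrt{- \frac{13214}{19} + 703} = \sqrt{\frac{143}{19}} = \frac{\sqrt{2717}}{19}$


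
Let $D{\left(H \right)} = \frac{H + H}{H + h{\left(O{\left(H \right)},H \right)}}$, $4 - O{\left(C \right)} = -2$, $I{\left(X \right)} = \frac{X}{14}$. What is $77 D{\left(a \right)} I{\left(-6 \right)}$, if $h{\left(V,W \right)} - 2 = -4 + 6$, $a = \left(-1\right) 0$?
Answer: $0$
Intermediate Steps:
$a = 0$
$I{\left(X \right)} = \frac{X}{14}$ ($I{\left(X \right)} = X \frac{1}{14} = \frac{X}{14}$)
$O{\left(C \right)} = 6$ ($O{\left(C \right)} = 4 - -2 = 4 + 2 = 6$)
$h{\left(V,W \right)} = 4$ ($h{\left(V,W \right)} = 2 + \left(-4 + 6\right) = 2 + 2 = 4$)
$D{\left(H \right)} = \frac{2 H}{4 + H}$ ($D{\left(H \right)} = \frac{H + H}{H + 4} = \frac{2 H}{4 + H}$)
$77 D{\left(a \right)} I{\left(-6 \right)} = 77 \cdot 2 \cdot 0 \frac{1}{4 + 0} \cdot \frac{1}{14} \left(-6\right) = 77 \cdot 2 \cdot 0 \cdot \frac{1}{4} \left(- \frac{3}{7}\right) = 77 \cdot 0 \left(- \frac{3}{7}\right) = 0 \left(- \frac{3}{7}\right) = 0$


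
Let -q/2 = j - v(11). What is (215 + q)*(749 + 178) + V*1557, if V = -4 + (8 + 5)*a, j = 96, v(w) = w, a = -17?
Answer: -308610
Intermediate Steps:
V = -225 (V = -4 + (8 + 5)*(-17) = -4 + 13*(-17) = -4 - 221 = -225)
q = -170 (q = -2*(96 - 1*11) = -2*(96 - 11) = -2*85 = -170)
(215 + q)*(749 + 178) + V*1557 = (215 - 170)*(749 + 178) - 225*1557 = 45*927 - 350325 = 41715 - 350325 = -308610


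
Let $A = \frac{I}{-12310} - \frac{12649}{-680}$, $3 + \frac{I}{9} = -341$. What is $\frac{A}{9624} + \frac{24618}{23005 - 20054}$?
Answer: $\frac{198370604924657}{23773426921920} \approx 8.3442$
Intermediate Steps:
$I = -3096$ ($I = -27 + 9 \left(-341\right) = -27 - 3069 = -3096$)
$A = \frac{15781447}{837080}$ ($A = - \frac{3096}{-12310} - \frac{12649}{-680} = \left(-3096\right) \left(- \frac{1}{12310}\right) - - \frac{12649}{680} = \frac{1548}{6155} + \frac{12649}{680} = \frac{15781447}{837080} \approx 18.853$)
$\frac{A}{9624} + \frac{24618}{23005 - 20054} = \frac{15781447}{837080 \cdot 9624} + \frac{24618}{23005 - 20054} = \frac{15781447}{837080} \cdot \frac{1}{9624} + \frac{24618}{23005 - 20054} = \frac{15781447}{8056057920} + \frac{24618}{2951} = \frac{198370604924657}{23773426921920}$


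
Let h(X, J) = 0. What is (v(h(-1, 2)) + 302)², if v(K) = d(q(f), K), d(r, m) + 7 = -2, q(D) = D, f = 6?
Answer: 85849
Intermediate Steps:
d(r, m) = -9 (d(r, m) = -7 - 2 = -9)
v(K) = -9
(v(h(-1, 2)) + 302)² = (-9 + 302)² = 293² = 85849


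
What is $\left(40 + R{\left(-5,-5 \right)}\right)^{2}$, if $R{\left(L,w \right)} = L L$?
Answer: $4225$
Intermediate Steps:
$R{\left(L,w \right)} = L^{2}$
$\left(40 + R{\left(-5,-5 \right)}\right)^{2} = \left(40 + \left(-5\right)^{2}\right)^{2} = \left(40 + 25\right)^{2} = 65^{2} = 4225$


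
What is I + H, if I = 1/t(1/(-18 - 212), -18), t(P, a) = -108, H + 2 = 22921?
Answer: 2475251/108 ≈ 22919.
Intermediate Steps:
H = 22919 (H = -2 + 22921 = 22919)
I = -1/108 (I = 1/(-108) = -1/108 ≈ -0.0092593)
I + H = -1/108 + 22919 = 2475251/108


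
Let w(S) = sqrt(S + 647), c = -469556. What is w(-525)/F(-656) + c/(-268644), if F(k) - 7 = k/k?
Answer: 117389/67161 + sqrt(122)/8 ≈ 3.1285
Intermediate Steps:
w(S) = sqrt(647 + S)
F(k) = 8 (F(k) = 7 + k/k = 7 + 1 = 8)
w(-525)/F(-656) + c/(-268644) = sqrt(647 - 525)/8 - 469556/(-268644) = sqrt(122)*(1/8) - 469556*(-1/268644) = sqrt(122)/8 + 117389/67161 = 117389/67161 + sqrt(122)/8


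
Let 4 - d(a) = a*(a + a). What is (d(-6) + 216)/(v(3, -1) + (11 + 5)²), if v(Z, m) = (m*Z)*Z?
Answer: 148/247 ≈ 0.59919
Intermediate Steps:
v(Z, m) = m*Z² (v(Z, m) = (Z*m)*Z = m*Z²)
d(a) = 4 - 2*a² (d(a) = 4 - a*(a + a) = 4 - a*2*a = 4 - 2*a²)
(d(-6) + 216)/(v(3, -1) + (11 + 5)²) = ((4 - 2*(-6)²) + 216)/(-1*3² + (11 + 5)²) = ((4 - 2*36) + 216)/(-1*9 + 16²) = ((4 - 72) + 216)/(-9 + 256) = (-68 + 216)/247 = 148*(1/247) = 148/247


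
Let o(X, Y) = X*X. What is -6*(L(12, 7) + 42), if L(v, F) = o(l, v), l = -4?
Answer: -348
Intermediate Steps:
o(X, Y) = X**2
L(v, F) = 16 (L(v, F) = (-4)**2 = 16)
-6*(L(12, 7) + 42) = -6*(16 + 42) = -6*58 = -348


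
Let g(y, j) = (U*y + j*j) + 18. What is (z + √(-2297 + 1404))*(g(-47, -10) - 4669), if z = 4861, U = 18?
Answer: -26234817 - 5397*I*√893 ≈ -2.6235e+7 - 1.6128e+5*I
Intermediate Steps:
g(y, j) = 18 + j² + 18*y (g(y, j) = (18*y + j*j) + 18 = (18*y + j²) + 18 = (j² + 18*y) + 18 = 18 + j² + 18*y)
(z + √(-2297 + 1404))*(g(-47, -10) - 4669) = (4861 + √(-2297 + 1404))*((18 + (-10)² + 18*(-47)) - 4669) = (4861 + √(-893))*((18 + 100 - 846) - 4669) = (4861 + I*√893)*(-728 - 4669) = (4861 + I*√893)*(-5397) = -26234817 - 5397*I*√893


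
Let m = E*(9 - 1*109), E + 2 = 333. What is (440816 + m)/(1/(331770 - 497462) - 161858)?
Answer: -67555279472/26818575737 ≈ -2.5190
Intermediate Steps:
E = 331 (E = -2 + 333 = 331)
m = -33100 (m = 331*(9 - 1*109) = 331*(9 - 109) = 331*(-100) = -33100)
(440816 + m)/(1/(331770 - 497462) - 161858) = (440816 - 33100)/(1/(331770 - 497462) - 161858) = 407716/(1/(-165692) - 161858) = 407716/(-1/165692 - 161858) = 407716/(-26818575737/165692) = 407716*(-165692/26818575737) = -67555279472/26818575737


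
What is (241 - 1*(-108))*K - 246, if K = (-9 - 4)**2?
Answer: 58735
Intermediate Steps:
K = 169 (K = (-13)**2 = 169)
(241 - 1*(-108))*K - 246 = (241 - 1*(-108))*169 - 246 = (241 + 108)*169 - 246 = 349*169 - 246 = 58981 - 246 = 58735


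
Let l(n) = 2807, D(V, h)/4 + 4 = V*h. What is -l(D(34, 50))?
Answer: -2807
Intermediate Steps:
D(V, h) = -16 + 4*V*h (D(V, h) = -16 + 4*(V*h) = -16 + 4*V*h)
-l(D(34, 50)) = -1*2807 = -2807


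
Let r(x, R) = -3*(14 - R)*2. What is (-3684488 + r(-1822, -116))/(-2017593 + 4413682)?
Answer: -3685268/2396089 ≈ -1.5380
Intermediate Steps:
r(x, R) = -84 + 6*R (r(x, R) = (-42 + 3*R)*2 = -84 + 6*R)
(-3684488 + r(-1822, -116))/(-2017593 + 4413682) = (-3684488 + (-84 + 6*(-116)))/(-2017593 + 4413682) = (-3684488 + (-84 - 696))/2396089 = (-3684488 - 780)*(1/2396089) = -3685268*1/2396089 = -3685268/2396089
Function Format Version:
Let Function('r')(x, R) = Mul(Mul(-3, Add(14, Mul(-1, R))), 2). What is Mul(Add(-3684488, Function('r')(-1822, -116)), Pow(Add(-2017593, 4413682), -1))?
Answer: Rational(-3685268, 2396089) ≈ -1.5380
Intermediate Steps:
Function('r')(x, R) = Add(-84, Mul(6, R)) (Function('r')(x, R) = Mul(Add(-42, Mul(3, R)), 2) = Add(-84, Mul(6, R)))
Mul(Add(-3684488, Function('r')(-1822, -116)), Pow(Add(-2017593, 4413682), -1)) = Mul(Add(-3684488, Add(-84, Mul(6, -116))), Pow(Add(-2017593, 4413682), -1)) = Mul(Add(-3684488, Add(-84, -696)), Pow(2396089, -1)) = Mul(Add(-3684488, -780), Rational(1, 2396089)) = Mul(-3685268, Rational(1, 2396089)) = Rational(-3685268, 2396089)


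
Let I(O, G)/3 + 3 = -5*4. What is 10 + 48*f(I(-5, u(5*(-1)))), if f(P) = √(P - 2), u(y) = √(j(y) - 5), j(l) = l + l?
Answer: 10 + 48*I*√71 ≈ 10.0 + 404.46*I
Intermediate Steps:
j(l) = 2*l
u(y) = √(-5 + 2*y) (u(y) = √(2*y - 5) = √(-5 + 2*y))
I(O, G) = -69 (I(O, G) = -9 + 3*(-5*4) = -9 + 3*(-20) = -9 - 60 = -69)
f(P) = √(-2 + P)
10 + 48*f(I(-5, u(5*(-1)))) = 10 + 48*√(-2 - 69) = 10 + 48*√(-71) = 10 + 48*(I*√71) = 10 + 48*I*√71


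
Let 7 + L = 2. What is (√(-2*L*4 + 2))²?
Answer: 42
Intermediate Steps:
L = -5 (L = -7 + 2 = -5)
(√(-2*L*4 + 2))² = (√(-2*(-5)*4 + 2))² = (√(10*4 + 2))² = (√(40 + 2))² = (√42)² = 42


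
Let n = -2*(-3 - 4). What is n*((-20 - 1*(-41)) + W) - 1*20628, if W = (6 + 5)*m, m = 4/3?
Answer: -60386/3 ≈ -20129.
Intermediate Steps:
m = 4/3 (m = 4*(1/3) = 4/3 ≈ 1.3333)
W = 44/3 (W = (6 + 5)*(4/3) = 11*(4/3) = 44/3 ≈ 14.667)
n = 14 (n = -2*(-7) = 14)
n*((-20 - 1*(-41)) + W) - 1*20628 = 14*((-20 - 1*(-41)) + 44/3) - 1*20628 = 14*((-20 + 41) + 44/3) - 20628 = 14*(21 + 44/3) - 20628 = 14*(107/3) - 20628 = 1498/3 - 20628 = -60386/3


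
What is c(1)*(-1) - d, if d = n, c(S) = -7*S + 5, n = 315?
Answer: -313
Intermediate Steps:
c(S) = 5 - 7*S
d = 315
c(1)*(-1) - d = (5 - 7*1)*(-1) - 1*315 = (5 - 7)*(-1) - 315 = -2*(-1) - 315 = 2 - 315 = -313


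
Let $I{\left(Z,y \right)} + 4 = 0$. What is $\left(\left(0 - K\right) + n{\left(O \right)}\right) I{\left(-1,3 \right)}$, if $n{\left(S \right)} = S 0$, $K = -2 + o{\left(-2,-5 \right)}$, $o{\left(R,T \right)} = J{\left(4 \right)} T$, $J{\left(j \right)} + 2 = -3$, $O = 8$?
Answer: $92$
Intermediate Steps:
$J{\left(j \right)} = -5$ ($J{\left(j \right)} = -2 - 3 = -5$)
$o{\left(R,T \right)} = - 5 T$
$K = 23$ ($K = -2 - -25 = -2 + 25 = 23$)
$I{\left(Z,y \right)} = -4$ ($I{\left(Z,y \right)} = -4 + 0 = -4$)
$n{\left(S \right)} = 0$
$\left(\left(0 - K\right) + n{\left(O \right)}\right) I{\left(-1,3 \right)} = \left(\left(0 - 23\right) + 0\right) \left(-4\right) = \left(-23 + 0\right) \left(-4\right) = \left(-23\right) \left(-4\right) = 92$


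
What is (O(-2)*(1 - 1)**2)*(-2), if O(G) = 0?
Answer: 0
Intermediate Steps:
(O(-2)*(1 - 1)**2)*(-2) = (0*(1 - 1)**2)*(-2) = (0*0**2)*(-2) = (0*0)*(-2) = 0*(-2) = 0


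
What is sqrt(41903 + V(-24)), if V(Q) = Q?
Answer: sqrt(41879) ≈ 204.64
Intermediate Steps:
sqrt(41903 + V(-24)) = sqrt(41903 - 24) = sqrt(41879)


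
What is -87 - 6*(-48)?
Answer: 201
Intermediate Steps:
-87 - 6*(-48) = -87 + 288 = 201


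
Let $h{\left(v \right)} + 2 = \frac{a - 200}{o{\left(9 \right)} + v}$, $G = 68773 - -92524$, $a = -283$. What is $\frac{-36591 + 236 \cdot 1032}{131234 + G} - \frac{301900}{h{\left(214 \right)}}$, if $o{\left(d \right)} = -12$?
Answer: $\frac{17839835572207}{259474997} \approx 68754.0$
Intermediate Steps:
$G = 161297$ ($G = 68773 + 92524 = 161297$)
$h{\left(v \right)} = -2 - \frac{483}{-12 + v}$ ($h{\left(v \right)} = -2 + \frac{-283 - 200}{-12 + v} = -2 - \frac{483}{-12 + v}$)
$\frac{-36591 + 236 \cdot 1032}{131234 + G} - \frac{301900}{h{\left(214 \right)}} = \frac{-36591 + 236 \cdot 1032}{131234 + 161297} - \frac{301900}{\frac{1}{-12 + 214} \left(-459 - 428\right)} = \frac{-36591 + 243552}{292531} - \frac{301900}{\frac{1}{202} \left(-459 - 428\right)} = 206961 \cdot \frac{1}{292531} - \frac{301900}{\frac{1}{202} \left(-887\right)} = \frac{206961}{292531} - \frac{301900}{- \frac{887}{202}} = \frac{206961}{292531} - - \frac{60983800}{887} = \frac{206961}{292531} + \frac{60983800}{887} = \frac{17839835572207}{259474997}$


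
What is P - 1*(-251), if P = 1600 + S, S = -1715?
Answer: 136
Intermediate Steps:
P = -115 (P = 1600 - 1715 = -115)
P - 1*(-251) = -115 - 1*(-251) = -115 + 251 = 136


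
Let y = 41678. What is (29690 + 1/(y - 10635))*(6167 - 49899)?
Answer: -40306326856172/31043 ≈ -1.2984e+9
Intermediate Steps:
(29690 + 1/(y - 10635))*(6167 - 49899) = (29690 + 1/(41678 - 10635))*(6167 - 49899) = (29690 + 1/31043)*(-43732) = (921666671/31043)*(-43732) = -40306326856172/31043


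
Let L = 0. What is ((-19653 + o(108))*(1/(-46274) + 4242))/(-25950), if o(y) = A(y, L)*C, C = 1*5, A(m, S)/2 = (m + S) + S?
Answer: 1215258054637/400270100 ≈ 3036.1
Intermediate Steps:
A(m, S) = 2*m + 4*S (A(m, S) = 2*((m + S) + S) = 2*((S + m) + S) = 2*(m + 2*S) = 2*m + 4*S)
C = 5
o(y) = 10*y (o(y) = (2*y + 4*0)*5 = (2*y + 0)*5 = (2*y)*5 = 10*y)
((-19653 + o(108))*(1/(-46274) + 4242))/(-25950) = ((-19653 + 10*108)*(1/(-46274) + 4242))/(-25950) = ((-19653 + 1080)*(-1/46274 + 4242))*(-1/25950) = -18573*196294307/46274*(-1/25950) = -3645774163911/46274*(-1/25950) = 1215258054637/400270100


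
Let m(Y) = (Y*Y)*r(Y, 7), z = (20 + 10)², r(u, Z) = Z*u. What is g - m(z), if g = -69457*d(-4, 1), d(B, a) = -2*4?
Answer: -5102444344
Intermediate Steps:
d(B, a) = -8
g = 555656 (g = -69457*(-8) = 555656)
z = 900 (z = 30² = 900)
m(Y) = 7*Y³ (m(Y) = (Y*Y)*(7*Y) = Y²*(7*Y) = 7*Y³)
g - m(z) = 555656 - 7*900³ = 555656 - 7*729000000 = 555656 - 1*5103000000 = 555656 - 5103000000 = -5102444344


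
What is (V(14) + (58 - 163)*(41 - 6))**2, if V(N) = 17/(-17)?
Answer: 13512976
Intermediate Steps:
V(N) = -1 (V(N) = 17*(-1/17) = -1)
(V(14) + (58 - 163)*(41 - 6))**2 = (-1 + (58 - 163)*(41 - 6))**2 = (-1 - 105*35)**2 = (-1 - 3675)**2 = (-3676)**2 = 13512976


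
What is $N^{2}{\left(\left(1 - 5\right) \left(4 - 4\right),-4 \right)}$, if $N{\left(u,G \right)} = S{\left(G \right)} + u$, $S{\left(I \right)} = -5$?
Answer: $25$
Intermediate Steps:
$N{\left(u,G \right)} = -5 + u$
$N^{2}{\left(\left(1 - 5\right) \left(4 - 4\right),-4 \right)} = \left(-5 + \left(1 - 5\right) \left(4 - 4\right)\right)^{2} = \left(-5 - 4 \left(4 - 4\right)\right)^{2} = \left(-5 - 0\right)^{2} = \left(-5 + 0\right)^{2} = \left(-5\right)^{2} = 25$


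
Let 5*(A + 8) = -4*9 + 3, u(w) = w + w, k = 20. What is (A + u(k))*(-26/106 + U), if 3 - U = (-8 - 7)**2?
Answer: -1495933/265 ≈ -5645.0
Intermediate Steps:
u(w) = 2*w
A = -73/5 (A = -8 + (-4*9 + 3)/5 = -8 + (-36 + 3)/5 = -8 + (1/5)*(-33) = -8 - 33/5 = -73/5 ≈ -14.600)
U = -222 (U = 3 - (-8 - 7)**2 = 3 - 1*(-15)**2 = 3 - 1*225 = 3 - 225 = -222)
(A + u(k))*(-26/106 + U) = (-73/5 + 2*20)*(-26/106 - 222) = (-73/5 + 40)*(-26*1/106 - 222) = 127*(-13/53 - 222)/5 = (127/5)*(-11779/53) = -1495933/265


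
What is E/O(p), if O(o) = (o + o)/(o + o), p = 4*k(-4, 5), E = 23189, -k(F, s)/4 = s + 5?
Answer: 23189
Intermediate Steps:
k(F, s) = -20 - 4*s (k(F, s) = -4*(s + 5) = -4*(5 + s) = -20 - 4*s)
p = -160 (p = 4*(-20 - 4*5) = 4*(-20 - 20) = 4*(-40) = -160)
O(o) = 1 (O(o) = (2*o)/((2*o)) = (2*o)*(1/(2*o)) = 1)
E/O(p) = 23189/1 = 23189*1 = 23189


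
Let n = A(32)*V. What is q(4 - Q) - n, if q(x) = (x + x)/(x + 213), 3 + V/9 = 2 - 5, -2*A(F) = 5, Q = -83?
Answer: -6721/50 ≈ -134.42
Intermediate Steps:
A(F) = -5/2 (A(F) = -½*5 = -5/2)
V = -54 (V = -27 + 9*(2 - 5) = -27 + 9*(-3) = -27 - 27 = -54)
q(x) = 2*x/(213 + x) (q(x) = (2*x)/(213 + x) = 2*x/(213 + x))
n = 135 (n = -5/2*(-54) = 135)
q(4 - Q) - n = 2*(4 - 1*(-83))/(213 + (4 - 1*(-83))) - 1*135 = 2*(4 + 83)/(213 + (4 + 83)) - 135 = 2*87/(213 + 87) - 135 = 2*87/300 - 135 = 2*87*(1/300) - 135 = 29/50 - 135 = -6721/50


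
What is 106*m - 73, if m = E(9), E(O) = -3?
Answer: -391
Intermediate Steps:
m = -3
106*m - 73 = 106*(-3) - 73 = -318 - 73 = -391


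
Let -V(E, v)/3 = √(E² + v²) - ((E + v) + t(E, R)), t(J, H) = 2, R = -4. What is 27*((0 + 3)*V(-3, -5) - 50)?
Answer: -2808 - 243*√34 ≈ -4224.9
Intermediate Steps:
V(E, v) = 6 - 3*√(E² + v²) + 3*E + 3*v (V(E, v) = -3*(√(E² + v²) - ((E + v) + 2)) = -3*(√(E² + v²) - (2 + E + v)) = -3*(√(E² + v²) + (-2 - E - v)) = -3*(-2 + √(E² + v²) - E - v) = 6 - 3*√(E² + v²) + 3*E + 3*v)
27*((0 + 3)*V(-3, -5) - 50) = 27*((0 + 3)*(6 - 3*√((-3)² + (-5)²) + 3*(-3) + 3*(-5)) - 50) = 27*(3*(6 - 3*√(9 + 25) - 9 - 15) - 50) = 27*(3*(6 - 3*√34 - 9 - 15) - 50) = 27*(3*(-18 - 3*√34) - 50) = 27*((-54 - 9*√34) - 50) = 27*(-104 - 9*√34) = -2808 - 243*√34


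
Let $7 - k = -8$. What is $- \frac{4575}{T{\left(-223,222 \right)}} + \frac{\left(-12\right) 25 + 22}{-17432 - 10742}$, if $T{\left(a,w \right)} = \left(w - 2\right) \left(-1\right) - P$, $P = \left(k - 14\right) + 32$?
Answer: $\frac{64483192}{3564011} \approx 18.093$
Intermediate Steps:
$k = 15$ ($k = 7 - -8 = 7 + 8 = 15$)
$P = 33$ ($P = \left(15 - 14\right) + 32 = 1 + 32 = 33$)
$T{\left(a,w \right)} = -31 - w$ ($T{\left(a,w \right)} = \left(w - 2\right) \left(-1\right) - 33 = \left(-2 + w\right) \left(-1\right) - 33 = \left(2 - w\right) - 33 = -31 - w$)
$- \frac{4575}{T{\left(-223,222 \right)}} + \frac{\left(-12\right) 25 + 22}{-17432 - 10742} = - \frac{4575}{-31 - 222} + \frac{\left(-12\right) 25 + 22}{-17432 - 10742} = - \frac{4575}{-31 - 222} + \frac{-300 + 22}{-17432 - 10742} = - \frac{4575}{-253} - \frac{278}{-28174} = \left(-4575\right) \left(- \frac{1}{253}\right) - - \frac{139}{14087} = \frac{4575}{253} + \frac{139}{14087} = \frac{64483192}{3564011}$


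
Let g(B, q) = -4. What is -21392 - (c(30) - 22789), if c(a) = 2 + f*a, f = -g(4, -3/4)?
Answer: 1275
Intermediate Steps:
f = 4 (f = -1*(-4) = 4)
c(a) = 2 + 4*a
-21392 - (c(30) - 22789) = -21392 - ((2 + 4*30) - 22789) = -21392 - ((2 + 120) - 22789) = -21392 - (122 - 22789) = -21392 - 1*(-22667) = -21392 + 22667 = 1275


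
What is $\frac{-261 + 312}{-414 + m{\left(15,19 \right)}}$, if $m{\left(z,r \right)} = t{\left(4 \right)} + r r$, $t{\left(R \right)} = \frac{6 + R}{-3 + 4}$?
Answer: $- \frac{51}{43} \approx -1.186$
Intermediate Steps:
$t{\left(R \right)} = 6 + R$ ($t{\left(R \right)} = \frac{6 + R}{1} = \left(6 + R\right) 1 = 6 + R$)
$m{\left(z,r \right)} = 10 + r^{2}$ ($m{\left(z,r \right)} = \left(6 + 4\right) + r r = 10 + r^{2}$)
$\frac{-261 + 312}{-414 + m{\left(15,19 \right)}} = \frac{-261 + 312}{-414 + \left(10 + 19^{2}\right)} = \frac{51}{-414 + \left(10 + 361\right)} = \frac{51}{-414 + 371} = \frac{51}{-43} = 51 \left(- \frac{1}{43}\right) = - \frac{51}{43}$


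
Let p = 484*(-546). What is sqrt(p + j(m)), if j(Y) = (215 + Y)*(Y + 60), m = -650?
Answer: 9*I*sqrt(94) ≈ 87.258*I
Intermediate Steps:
p = -264264
j(Y) = (60 + Y)*(215 + Y) (j(Y) = (215 + Y)*(60 + Y) = (60 + Y)*(215 + Y))
sqrt(p + j(m)) = sqrt(-264264 + (12900 + (-650)**2 + 275*(-650))) = sqrt(-264264 + (12900 + 422500 - 178750)) = sqrt(-264264 + 256650) = sqrt(-7614) = 9*I*sqrt(94)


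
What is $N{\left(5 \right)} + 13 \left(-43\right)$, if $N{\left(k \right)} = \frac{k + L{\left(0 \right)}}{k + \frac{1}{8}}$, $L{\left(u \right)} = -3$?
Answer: $- \frac{22903}{41} \approx -558.61$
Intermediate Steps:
$N{\left(k \right)} = \frac{-3 + k}{\frac{1}{8} + k}$ ($N{\left(k \right)} = \frac{k - 3}{k + \frac{1}{8}} = \frac{-3 + k}{k + \frac{1}{8}} = \frac{-3 + k}{\frac{1}{8} + k}$)
$N{\left(5 \right)} + 13 \left(-43\right) = \frac{8 \left(-3 + 5\right)}{1 + 8 \cdot 5} + 13 \left(-43\right) = 8 \frac{1}{1 + 40} \cdot 2 - 559 = 8 \cdot \frac{1}{41} \cdot 2 - 559 = \frac{16}{41} - 559 = - \frac{22903}{41}$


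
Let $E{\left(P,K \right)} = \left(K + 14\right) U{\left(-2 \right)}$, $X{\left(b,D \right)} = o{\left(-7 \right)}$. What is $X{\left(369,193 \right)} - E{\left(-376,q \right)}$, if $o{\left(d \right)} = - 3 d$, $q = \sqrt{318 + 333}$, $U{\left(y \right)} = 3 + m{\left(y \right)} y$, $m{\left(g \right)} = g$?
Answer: $-77 - 7 \sqrt{651} \approx -255.6$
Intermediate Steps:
$U{\left(y \right)} = 3 + y^{2}$ ($U{\left(y \right)} = 3 + y y = 3 + y^{2}$)
$q = \sqrt{651} \approx 25.515$
$X{\left(b,D \right)} = 21$ ($X{\left(b,D \right)} = \left(-3\right) \left(-7\right) = 21$)
$E{\left(P,K \right)} = 98 + 7 K$ ($E{\left(P,K \right)} = \left(K + 14\right) \left(3 + \left(-2\right)^{2}\right) = \left(14 + K\right) \left(3 + 4\right) = \left(14 + K\right) 7 = 98 + 7 K$)
$X{\left(369,193 \right)} - E{\left(-376,q \right)} = 21 - \left(98 + 7 \sqrt{651}\right) = -77 - 7 \sqrt{651}$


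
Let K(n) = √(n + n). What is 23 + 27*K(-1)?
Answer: 23 + 27*I*√2 ≈ 23.0 + 38.184*I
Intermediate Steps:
K(n) = √2*√n (K(n) = √(2*n) = √2*√n)
23 + 27*K(-1) = 23 + 27*(√2*√(-1)) = 23 + 27*(√2*I) = 23 + 27*(I*√2) = 23 + 27*I*√2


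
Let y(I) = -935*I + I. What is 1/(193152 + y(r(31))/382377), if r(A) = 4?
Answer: 382377/73856878568 ≈ 5.1773e-6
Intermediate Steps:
y(I) = -934*I
1/(193152 + y(r(31))/382377) = 1/(193152 - 934*4/382377) = 1/(193152 - 3736*1/382377) = 1/(193152 - 3736/382377) = 1/(73856878568/382377) = 382377/73856878568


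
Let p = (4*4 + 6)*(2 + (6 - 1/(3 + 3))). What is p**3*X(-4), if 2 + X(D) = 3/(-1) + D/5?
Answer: -4007463977/135 ≈ -2.9685e+7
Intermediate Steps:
X(D) = -5 + D/5 (X(D) = -2 + (3/(-1) + D/5) = -2 + (3*(-1) + D*(1/5)) = -2 + (-3 + D/5) = -5 + D/5)
p = 517/3 (p = (16 + 6)*(2 + (6 - 1/6)) = 22*(2 + (6 - 1*1/6)) = 22*(2 + (6 - 1/6)) = 22*(2 + 35/6) = 22*(47/6) = 517/3 ≈ 172.33)
p**3*X(-4) = (517/3)**3*(-5 + (1/5)*(-4)) = 138188413*(-5 - 4/5)/27 = (138188413/27)*(-29/5) = -4007463977/135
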